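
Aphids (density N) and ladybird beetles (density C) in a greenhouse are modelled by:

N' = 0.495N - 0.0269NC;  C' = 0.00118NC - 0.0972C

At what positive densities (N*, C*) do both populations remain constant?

N* ≈ 82.4, C* ≈ 18.4

Set dC/dt = 0 with C > 0: 0.00118N - 0.0972 = 0, so N* = 0.0972/0.00118 = 82.4.
Set dN/dt = 0 with N > 0: 0.495 - 0.0269C = 0, so C* = 0.495/0.0269 = 18.4.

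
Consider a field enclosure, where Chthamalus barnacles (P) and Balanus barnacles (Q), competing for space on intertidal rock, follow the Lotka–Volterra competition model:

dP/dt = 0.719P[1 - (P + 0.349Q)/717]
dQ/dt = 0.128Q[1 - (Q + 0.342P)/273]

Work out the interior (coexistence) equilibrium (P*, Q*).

P* ≈ 706, Q* ≈ 31.6

Setting both brackets to zero gives the nullclines P + 0.349Q = 717 and 0.342P + Q = 273.
Substituting Q = 273 - 0.342P into the first: P(1 - 0.349·0.342) = 717 - 0.349·273.
So P* = 622/0.881 = 706, and then Q* = 273 - 0.342·706 = 31.6.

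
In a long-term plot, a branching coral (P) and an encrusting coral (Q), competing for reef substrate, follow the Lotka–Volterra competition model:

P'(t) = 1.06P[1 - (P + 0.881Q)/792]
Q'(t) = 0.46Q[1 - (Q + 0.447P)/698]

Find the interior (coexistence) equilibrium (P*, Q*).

P* ≈ 292, Q* ≈ 567

Setting both brackets to zero gives the nullclines P + 0.881Q = 792 and 0.447P + Q = 698.
Substituting Q = 698 - 0.447P into the first: P(1 - 0.881·0.447) = 792 - 0.881·698.
So P* = 177/0.606 = 292, and then Q* = 698 - 0.447·292 = 567.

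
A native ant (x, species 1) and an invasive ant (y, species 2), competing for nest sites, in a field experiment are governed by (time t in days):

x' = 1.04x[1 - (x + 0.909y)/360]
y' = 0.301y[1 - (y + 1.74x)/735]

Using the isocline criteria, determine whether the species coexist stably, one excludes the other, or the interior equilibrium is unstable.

Compare the nullcline intercepts: K1/α12 = 360/0.909 = 396 < K2 = 735; K2/α21 = 735/1.74 = 422 > K1 = 360.
Since the inequalities point opposite ways, species 2 can invade but species 1 cannot.

species 2 excludes species 1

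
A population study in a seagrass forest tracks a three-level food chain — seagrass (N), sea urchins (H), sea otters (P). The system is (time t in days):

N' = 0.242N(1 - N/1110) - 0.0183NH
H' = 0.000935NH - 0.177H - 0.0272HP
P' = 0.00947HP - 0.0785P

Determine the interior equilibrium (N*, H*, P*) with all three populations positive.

From dP/dt = 0: 0.00947H* = 0.0785, so H* = 8.29.
From dN/dt = 0: 0.242(1 - N*/1110) = 0.0183·8.29, giving N* = 1110·(1 - 0.627) = 414.
From dH/dt = 0: 0.000935·414 - 0.177 = 0.0272P*, so P* = 0.21/0.0272 = 7.73.

N* ≈ 414, H* ≈ 8.29, P* ≈ 7.73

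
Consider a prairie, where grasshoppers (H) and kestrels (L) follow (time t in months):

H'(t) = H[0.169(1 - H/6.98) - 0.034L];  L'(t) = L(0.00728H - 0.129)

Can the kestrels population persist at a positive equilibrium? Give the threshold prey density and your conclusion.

The predator equation gives dL/dt > 0 only when H > 0.129/0.00728 = 17.7.
Without the predator, H → K = 6.98. Since 6.98 < 17.7, the predator cannot invade.

Threshold H = 17.7; K < 17.7, so no, the predator goes extinct.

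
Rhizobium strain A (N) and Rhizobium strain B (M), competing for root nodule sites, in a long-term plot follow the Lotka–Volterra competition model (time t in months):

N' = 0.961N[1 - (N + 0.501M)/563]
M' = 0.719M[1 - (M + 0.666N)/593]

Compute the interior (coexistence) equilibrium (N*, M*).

Setting both brackets to zero gives the nullclines N + 0.501M = 563 and 0.666N + M = 593.
Substituting M = 593 - 0.666N into the first: N(1 - 0.501·0.666) = 563 - 0.501·593.
So N* = 266/0.666 = 399, and then M* = 593 - 0.666·399 = 327.

N* ≈ 399, M* ≈ 327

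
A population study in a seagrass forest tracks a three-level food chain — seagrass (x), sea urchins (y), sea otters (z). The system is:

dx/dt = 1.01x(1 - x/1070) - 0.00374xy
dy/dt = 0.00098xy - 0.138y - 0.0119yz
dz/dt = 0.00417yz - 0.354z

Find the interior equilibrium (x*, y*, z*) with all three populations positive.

From dz/dt = 0: 0.00417y* = 0.354, so y* = 84.9.
From dx/dt = 0: 1.01(1 - x*/1070) = 0.00374·84.9, giving x* = 1070·(1 - 0.314) = 734.
From dy/dt = 0: 0.00098·734 - 0.138 = 0.0119z*, so z* = 0.581/0.0119 = 48.8.

x* ≈ 734, y* ≈ 84.9, z* ≈ 48.8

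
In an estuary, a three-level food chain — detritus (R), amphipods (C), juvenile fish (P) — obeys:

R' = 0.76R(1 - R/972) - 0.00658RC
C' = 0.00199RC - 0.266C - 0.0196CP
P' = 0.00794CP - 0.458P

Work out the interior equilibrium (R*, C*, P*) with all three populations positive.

R* ≈ 487, C* ≈ 57.7, P* ≈ 35.8

From dP/dt = 0: 0.00794C* = 0.458, so C* = 57.7.
From dR/dt = 0: 0.76(1 - R*/972) = 0.00658·57.7, giving R* = 972·(1 - 0.499) = 487.
From dC/dt = 0: 0.00199·487 - 0.266 = 0.0196P*, so P* = 0.702/0.0196 = 35.8.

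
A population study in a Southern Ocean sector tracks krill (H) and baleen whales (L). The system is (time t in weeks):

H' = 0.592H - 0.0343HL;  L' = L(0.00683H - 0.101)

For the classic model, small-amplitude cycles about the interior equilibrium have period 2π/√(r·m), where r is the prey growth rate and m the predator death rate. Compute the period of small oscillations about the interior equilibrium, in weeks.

T ≈ 25.7 weeks

Here r = 0.592 and m = 0.101, so r·m = 0.0598.
ω = √0.0598 = 0.245 per week, hence T = 2π/ω ≈ 25.7 weeks.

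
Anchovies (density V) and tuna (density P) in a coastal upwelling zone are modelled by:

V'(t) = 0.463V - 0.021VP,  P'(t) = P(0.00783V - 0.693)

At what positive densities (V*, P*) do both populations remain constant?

V* ≈ 88.5, P* ≈ 22

Set dP/dt = 0 with P > 0: 0.00783V - 0.693 = 0, so V* = 0.693/0.00783 = 88.5.
Set dV/dt = 0 with V > 0: 0.463 - 0.021P = 0, so P* = 0.463/0.021 = 22.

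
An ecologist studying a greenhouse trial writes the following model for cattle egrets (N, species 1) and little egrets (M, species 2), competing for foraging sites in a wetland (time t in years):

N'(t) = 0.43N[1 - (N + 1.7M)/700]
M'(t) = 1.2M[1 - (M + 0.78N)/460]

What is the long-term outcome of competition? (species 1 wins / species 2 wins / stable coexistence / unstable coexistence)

Compare the nullcline intercepts: K1/α12 = 700/1.7 = 412 < K2 = 460; K2/α21 = 460/0.78 = 590 < K1 = 700.
Since both are reversed, neither can invade when rare; the interior point is a saddle.

unstable coexistence (outcome depends on initial conditions)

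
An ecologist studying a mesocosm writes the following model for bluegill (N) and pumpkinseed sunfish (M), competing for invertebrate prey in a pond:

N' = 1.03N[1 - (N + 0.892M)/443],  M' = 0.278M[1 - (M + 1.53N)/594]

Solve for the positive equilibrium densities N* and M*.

N* ≈ 238, M* ≈ 230

Setting both brackets to zero gives the nullclines N + 0.892M = 443 and 1.53N + M = 594.
Substituting M = 594 - 1.53N into the first: N(1 - 0.892·1.53) = 443 - 0.892·594.
So N* = -86.8/-0.365 = 238, and then M* = 594 - 1.53·238 = 230.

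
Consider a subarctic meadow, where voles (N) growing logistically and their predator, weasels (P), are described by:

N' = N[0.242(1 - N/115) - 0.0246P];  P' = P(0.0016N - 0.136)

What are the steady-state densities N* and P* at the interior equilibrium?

From dP/dt = 0 with P > 0: 0.0016N* = 0.136, so N* = 85.
Substitute into dN/dt = 0: 0.242(1 - 85/115) = 0.0246P*.
The bracket is 0.261, giving P* = 0.0631/0.0246 = 2.57.

N* ≈ 85, P* ≈ 2.57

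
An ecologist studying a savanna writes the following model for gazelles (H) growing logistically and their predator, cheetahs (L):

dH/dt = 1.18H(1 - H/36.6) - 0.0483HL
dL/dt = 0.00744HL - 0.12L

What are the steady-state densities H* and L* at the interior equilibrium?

H* ≈ 16.1, L* ≈ 13.7

From dL/dt = 0 with L > 0: 0.00744H* = 0.12, so H* = 16.1.
Substitute into dH/dt = 0: 1.18(1 - 16.1/36.6) = 0.0483L*.
The bracket is 0.559, giving L* = 0.66/0.0483 = 13.7.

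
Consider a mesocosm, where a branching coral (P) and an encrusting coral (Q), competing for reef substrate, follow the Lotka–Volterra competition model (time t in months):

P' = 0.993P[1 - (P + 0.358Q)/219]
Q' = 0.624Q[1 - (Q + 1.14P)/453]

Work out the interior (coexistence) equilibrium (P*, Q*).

P* ≈ 96, Q* ≈ 344

Setting both brackets to zero gives the nullclines P + 0.358Q = 219 and 1.14P + Q = 453.
Substituting Q = 453 - 1.14P into the first: P(1 - 0.358·1.14) = 219 - 0.358·453.
So P* = 56.8/0.592 = 96, and then Q* = 453 - 1.14·96 = 344.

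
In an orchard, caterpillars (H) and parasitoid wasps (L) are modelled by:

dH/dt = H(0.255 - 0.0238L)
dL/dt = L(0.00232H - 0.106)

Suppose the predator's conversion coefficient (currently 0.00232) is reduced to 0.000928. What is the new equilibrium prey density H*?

H* ≈ 114

At the interior fixed point, setting dL/dt = 0 with L > 0 fixes H* = (predator death rate)/(HL coefficient) — independent of the other coefficients.
With the change, H* = 0.106/0.000928 = 114; it rises from 45.7.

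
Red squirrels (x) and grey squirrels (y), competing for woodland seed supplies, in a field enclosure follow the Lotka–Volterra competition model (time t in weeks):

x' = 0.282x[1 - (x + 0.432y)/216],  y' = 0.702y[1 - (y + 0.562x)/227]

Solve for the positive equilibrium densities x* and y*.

Setting both brackets to zero gives the nullclines x + 0.432y = 216 and 0.562x + y = 227.
Substituting y = 227 - 0.562x into the first: x(1 - 0.432·0.562) = 216 - 0.432·227.
So x* = 118/0.757 = 156, and then y* = 227 - 0.562·156 = 139.

x* ≈ 156, y* ≈ 139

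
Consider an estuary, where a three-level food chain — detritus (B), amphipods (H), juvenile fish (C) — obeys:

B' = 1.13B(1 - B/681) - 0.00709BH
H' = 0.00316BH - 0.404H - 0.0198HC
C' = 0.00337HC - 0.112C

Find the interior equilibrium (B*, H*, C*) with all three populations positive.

B* ≈ 539, H* ≈ 33.2, C* ≈ 65.6

From dC/dt = 0: 0.00337H* = 0.112, so H* = 33.2.
From dB/dt = 0: 1.13(1 - B*/681) = 0.00709·33.2, giving B* = 681·(1 - 0.209) = 539.
From dH/dt = 0: 0.00316·539 - 0.404 = 0.0198C*, so C* = 1.3/0.0198 = 65.6.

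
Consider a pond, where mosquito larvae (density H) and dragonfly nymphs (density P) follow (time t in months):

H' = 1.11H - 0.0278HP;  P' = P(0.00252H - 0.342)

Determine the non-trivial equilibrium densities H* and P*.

Set dP/dt = 0 with P > 0: 0.00252H - 0.342 = 0, so H* = 0.342/0.00252 = 136.
Set dH/dt = 0 with H > 0: 1.11 - 0.0278P = 0, so P* = 1.11/0.0278 = 39.9.

H* ≈ 136, P* ≈ 39.9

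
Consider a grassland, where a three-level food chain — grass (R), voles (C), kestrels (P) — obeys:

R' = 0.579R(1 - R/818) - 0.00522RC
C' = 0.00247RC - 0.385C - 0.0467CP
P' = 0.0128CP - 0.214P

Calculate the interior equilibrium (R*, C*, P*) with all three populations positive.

From dP/dt = 0: 0.0128C* = 0.214, so C* = 16.7.
From dR/dt = 0: 0.579(1 - R*/818) = 0.00522·16.7, giving R* = 818·(1 - 0.151) = 695.
From dC/dt = 0: 0.00247·695 - 0.385 = 0.0467P*, so P* = 1.33/0.0467 = 28.5.

R* ≈ 695, C* ≈ 16.7, P* ≈ 28.5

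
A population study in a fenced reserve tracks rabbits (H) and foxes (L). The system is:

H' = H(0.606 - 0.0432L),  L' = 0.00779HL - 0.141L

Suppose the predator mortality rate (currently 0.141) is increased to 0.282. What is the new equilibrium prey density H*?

H* ≈ 36.2

At the interior fixed point, setting dL/dt = 0 with L > 0 fixes H* = (predator death rate)/(HL coefficient) — independent of the other coefficients.
With the change, H* = 0.282/0.00779 = 36.2; it rises from 18.1.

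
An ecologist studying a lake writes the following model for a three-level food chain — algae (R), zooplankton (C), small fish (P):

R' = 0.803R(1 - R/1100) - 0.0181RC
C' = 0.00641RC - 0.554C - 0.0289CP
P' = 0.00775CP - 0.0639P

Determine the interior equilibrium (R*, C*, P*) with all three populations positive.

R* ≈ 896, C* ≈ 8.25, P* ≈ 179

From dP/dt = 0: 0.00775C* = 0.0639, so C* = 8.25.
From dR/dt = 0: 0.803(1 - R*/1100) = 0.0181·8.25, giving R* = 1100·(1 - 0.186) = 896.
From dC/dt = 0: 0.00641·896 - 0.554 = 0.0289P*, so P* = 5.19/0.0289 = 179.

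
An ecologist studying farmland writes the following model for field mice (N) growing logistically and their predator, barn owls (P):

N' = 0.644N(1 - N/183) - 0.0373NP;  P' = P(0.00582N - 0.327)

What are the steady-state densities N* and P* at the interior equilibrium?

N* ≈ 56.2, P* ≈ 12

From dP/dt = 0 with P > 0: 0.00582N* = 0.327, so N* = 56.2.
Substitute into dN/dt = 0: 0.644(1 - 56.2/183) = 0.0373P*.
The bracket is 0.693, giving P* = 0.446/0.0373 = 12.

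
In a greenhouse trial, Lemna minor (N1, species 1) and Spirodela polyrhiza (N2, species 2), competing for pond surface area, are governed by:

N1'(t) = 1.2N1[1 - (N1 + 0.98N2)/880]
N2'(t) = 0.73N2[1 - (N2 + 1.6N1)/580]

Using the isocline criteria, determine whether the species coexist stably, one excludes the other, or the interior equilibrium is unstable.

Compare the nullcline intercepts: K1/α12 = 880/0.98 = 898 > K2 = 580; K2/α21 = 580/1.6 = 362 < K1 = 880.
Since the inequalities point opposite ways, species 1 can invade but species 2 cannot.

species 1 excludes species 2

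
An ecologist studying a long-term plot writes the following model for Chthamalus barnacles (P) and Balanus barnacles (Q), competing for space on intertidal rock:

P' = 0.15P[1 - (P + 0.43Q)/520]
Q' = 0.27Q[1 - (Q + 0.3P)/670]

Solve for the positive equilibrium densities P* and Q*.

Setting both brackets to zero gives the nullclines P + 0.43Q = 520 and 0.3P + Q = 670.
Substituting Q = 670 - 0.3P into the first: P(1 - 0.43·0.3) = 520 - 0.43·670.
So P* = 232/0.871 = 266, and then Q* = 670 - 0.3·266 = 590.

P* ≈ 266, Q* ≈ 590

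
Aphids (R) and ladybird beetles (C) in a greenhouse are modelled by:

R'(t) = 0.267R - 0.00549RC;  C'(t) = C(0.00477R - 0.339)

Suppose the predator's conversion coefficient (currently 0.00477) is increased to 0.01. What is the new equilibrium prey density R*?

At the interior fixed point, setting dC/dt = 0 with C > 0 fixes R* = (predator death rate)/(RC coefficient) — independent of the other coefficients.
With the change, R* = 0.339/0.01 = 33.9; it falls from 71.1.

R* ≈ 33.9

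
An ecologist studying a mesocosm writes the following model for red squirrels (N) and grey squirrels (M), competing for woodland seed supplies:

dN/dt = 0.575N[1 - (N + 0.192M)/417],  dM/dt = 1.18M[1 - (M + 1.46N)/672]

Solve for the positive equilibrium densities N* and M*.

N* ≈ 400, M* ≈ 87.8

Setting both brackets to zero gives the nullclines N + 0.192M = 417 and 1.46N + M = 672.
Substituting M = 672 - 1.46N into the first: N(1 - 0.192·1.46) = 417 - 0.192·672.
So N* = 288/0.72 = 400, and then M* = 672 - 1.46·400 = 87.8.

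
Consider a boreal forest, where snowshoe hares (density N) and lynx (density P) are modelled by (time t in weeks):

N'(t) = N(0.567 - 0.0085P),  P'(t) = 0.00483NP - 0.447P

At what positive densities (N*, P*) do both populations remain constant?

Set dP/dt = 0 with P > 0: 0.00483N - 0.447 = 0, so N* = 0.447/0.00483 = 92.5.
Set dN/dt = 0 with N > 0: 0.567 - 0.0085P = 0, so P* = 0.567/0.0085 = 66.7.

N* ≈ 92.5, P* ≈ 66.7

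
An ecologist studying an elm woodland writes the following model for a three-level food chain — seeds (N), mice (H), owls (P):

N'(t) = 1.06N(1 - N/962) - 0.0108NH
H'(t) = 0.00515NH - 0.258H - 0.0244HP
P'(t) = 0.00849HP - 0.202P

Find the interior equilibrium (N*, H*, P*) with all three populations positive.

From dP/dt = 0: 0.00849H* = 0.202, so H* = 23.8.
From dN/dt = 0: 1.06(1 - N*/962) = 0.0108·23.8, giving N* = 962·(1 - 0.242) = 729.
From dH/dt = 0: 0.00515·729 - 0.258 = 0.0244P*, so P* = 3.5/0.0244 = 143.

N* ≈ 729, H* ≈ 23.8, P* ≈ 143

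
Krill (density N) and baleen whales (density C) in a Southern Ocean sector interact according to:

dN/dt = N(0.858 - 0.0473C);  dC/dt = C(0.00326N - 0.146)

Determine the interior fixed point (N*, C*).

Set dC/dt = 0 with C > 0: 0.00326N - 0.146 = 0, so N* = 0.146/0.00326 = 44.8.
Set dN/dt = 0 with N > 0: 0.858 - 0.0473C = 0, so C* = 0.858/0.0473 = 18.1.

N* ≈ 44.8, C* ≈ 18.1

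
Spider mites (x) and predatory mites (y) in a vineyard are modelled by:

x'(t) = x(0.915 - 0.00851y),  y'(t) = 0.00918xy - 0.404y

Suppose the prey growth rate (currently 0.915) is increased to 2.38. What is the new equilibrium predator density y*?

y* ≈ 280

At the interior fixed point, setting dx/dt = 0 with x > 0 fixes y* = (prey growth rate)/(xy coefficient) — independent of the other coefficients.
With the change, y* = 2.38/0.00851 = 280; it rises from 108.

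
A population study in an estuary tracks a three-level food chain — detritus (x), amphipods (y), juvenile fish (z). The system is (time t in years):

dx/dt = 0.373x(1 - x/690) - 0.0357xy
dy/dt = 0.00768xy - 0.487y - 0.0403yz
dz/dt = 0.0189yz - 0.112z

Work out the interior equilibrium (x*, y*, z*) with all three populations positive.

x* ≈ 299, y* ≈ 5.93, z* ≈ 44.8

From dz/dt = 0: 0.0189y* = 0.112, so y* = 5.93.
From dx/dt = 0: 0.373(1 - x*/690) = 0.0357·5.93, giving x* = 690·(1 - 0.567) = 299.
From dy/dt = 0: 0.00768·299 - 0.487 = 0.0403z*, so z* = 1.81/0.0403 = 44.8.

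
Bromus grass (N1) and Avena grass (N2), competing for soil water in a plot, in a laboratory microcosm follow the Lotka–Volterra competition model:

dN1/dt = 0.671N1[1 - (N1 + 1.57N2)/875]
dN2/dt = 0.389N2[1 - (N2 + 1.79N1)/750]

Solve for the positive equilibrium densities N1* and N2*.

Setting both brackets to zero gives the nullclines N1 + 1.57N2 = 875 and 1.79N1 + N2 = 750.
Substituting N2 = 750 - 1.79N1 into the first: N1(1 - 1.57·1.79) = 875 - 1.57·750.
So N1* = -302/-1.81 = 167, and then N2* = 750 - 1.79·167 = 451.

N1* ≈ 167, N2* ≈ 451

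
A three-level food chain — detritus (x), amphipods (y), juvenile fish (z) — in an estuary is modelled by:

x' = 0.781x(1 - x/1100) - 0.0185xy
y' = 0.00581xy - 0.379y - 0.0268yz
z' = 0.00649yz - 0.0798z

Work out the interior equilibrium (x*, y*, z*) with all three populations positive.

x* ≈ 780, y* ≈ 12.3, z* ≈ 155

From dz/dt = 0: 0.00649y* = 0.0798, so y* = 12.3.
From dx/dt = 0: 0.781(1 - x*/1100) = 0.0185·12.3, giving x* = 1100·(1 - 0.291) = 780.
From dy/dt = 0: 0.00581·780 - 0.379 = 0.0268z*, so z* = 4.15/0.0268 = 155.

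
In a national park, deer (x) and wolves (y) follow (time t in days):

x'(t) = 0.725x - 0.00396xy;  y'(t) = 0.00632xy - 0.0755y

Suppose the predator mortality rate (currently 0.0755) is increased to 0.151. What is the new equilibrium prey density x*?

At the interior fixed point, setting dy/dt = 0 with y > 0 fixes x* = (predator death rate)/(xy coefficient) — independent of the other coefficients.
With the change, x* = 0.151/0.00632 = 23.9; it rises from 11.9.

x* ≈ 23.9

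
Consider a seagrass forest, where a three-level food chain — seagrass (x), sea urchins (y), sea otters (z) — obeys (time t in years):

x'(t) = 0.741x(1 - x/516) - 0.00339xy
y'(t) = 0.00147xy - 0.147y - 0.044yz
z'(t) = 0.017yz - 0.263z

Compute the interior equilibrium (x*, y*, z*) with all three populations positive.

x* ≈ 479, y* ≈ 15.5, z* ≈ 12.7

From dz/dt = 0: 0.017y* = 0.263, so y* = 15.5.
From dx/dt = 0: 0.741(1 - x*/516) = 0.00339·15.5, giving x* = 516·(1 - 0.0708) = 479.
From dy/dt = 0: 0.00147·479 - 0.147 = 0.044z*, so z* = 0.558/0.044 = 12.7.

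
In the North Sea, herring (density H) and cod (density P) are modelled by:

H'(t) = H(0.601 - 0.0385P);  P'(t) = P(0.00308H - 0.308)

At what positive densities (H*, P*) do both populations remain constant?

H* ≈ 100, P* ≈ 15.6

Set dP/dt = 0 with P > 0: 0.00308H - 0.308 = 0, so H* = 0.308/0.00308 = 100.
Set dH/dt = 0 with H > 0: 0.601 - 0.0385P = 0, so P* = 0.601/0.0385 = 15.6.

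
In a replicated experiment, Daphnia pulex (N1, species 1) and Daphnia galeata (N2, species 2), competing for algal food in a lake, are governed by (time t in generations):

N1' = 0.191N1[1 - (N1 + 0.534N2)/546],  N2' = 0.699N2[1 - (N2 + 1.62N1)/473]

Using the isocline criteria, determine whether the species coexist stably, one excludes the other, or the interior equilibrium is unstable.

Compare the nullcline intercepts: K1/α12 = 546/0.534 = 1020 > K2 = 473; K2/α21 = 473/1.62 = 292 < K1 = 546.
Since the inequalities point opposite ways, species 1 can invade but species 2 cannot.

species 1 excludes species 2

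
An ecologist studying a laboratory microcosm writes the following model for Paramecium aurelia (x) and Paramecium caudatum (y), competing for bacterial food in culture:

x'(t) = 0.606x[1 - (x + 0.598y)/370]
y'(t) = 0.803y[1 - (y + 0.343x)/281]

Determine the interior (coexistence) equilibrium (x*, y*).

Setting both brackets to zero gives the nullclines x + 0.598y = 370 and 0.343x + y = 281.
Substituting y = 281 - 0.343x into the first: x(1 - 0.598·0.343) = 370 - 0.598·281.
So x* = 202/0.795 = 254, and then y* = 281 - 0.343·254 = 194.

x* ≈ 254, y* ≈ 194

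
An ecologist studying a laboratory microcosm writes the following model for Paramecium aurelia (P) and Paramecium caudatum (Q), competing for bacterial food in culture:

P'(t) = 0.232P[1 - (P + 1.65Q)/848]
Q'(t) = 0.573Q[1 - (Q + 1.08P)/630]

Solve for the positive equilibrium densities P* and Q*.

Setting both brackets to zero gives the nullclines P + 1.65Q = 848 and 1.08P + Q = 630.
Substituting Q = 630 - 1.08P into the first: P(1 - 1.65·1.08) = 848 - 1.65·630.
So P* = -192/-0.782 = 245, and then Q* = 630 - 1.08·245 = 366.

P* ≈ 245, Q* ≈ 366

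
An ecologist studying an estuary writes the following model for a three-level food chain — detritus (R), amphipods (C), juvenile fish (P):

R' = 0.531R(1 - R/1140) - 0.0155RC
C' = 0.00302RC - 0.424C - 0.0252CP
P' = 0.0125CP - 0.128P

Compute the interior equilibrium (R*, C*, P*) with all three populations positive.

From dP/dt = 0: 0.0125C* = 0.128, so C* = 10.2.
From dR/dt = 0: 0.531(1 - R*/1140) = 0.0155·10.2, giving R* = 1140·(1 - 0.299) = 799.
From dC/dt = 0: 0.00302·799 - 0.424 = 0.0252P*, so P* = 1.99/0.0252 = 79.

R* ≈ 799, C* ≈ 10.2, P* ≈ 79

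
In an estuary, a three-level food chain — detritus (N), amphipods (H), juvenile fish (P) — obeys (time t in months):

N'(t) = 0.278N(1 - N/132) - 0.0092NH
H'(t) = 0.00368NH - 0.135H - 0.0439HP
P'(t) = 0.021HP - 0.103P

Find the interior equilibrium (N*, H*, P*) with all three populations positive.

N* ≈ 111, H* ≈ 4.9, P* ≈ 6.19

From dP/dt = 0: 0.021H* = 0.103, so H* = 4.9.
From dN/dt = 0: 0.278(1 - N*/132) = 0.0092·4.9, giving N* = 132·(1 - 0.162) = 111.
From dH/dt = 0: 0.00368·111 - 0.135 = 0.0439P*, so P* = 0.272/0.0439 = 6.19.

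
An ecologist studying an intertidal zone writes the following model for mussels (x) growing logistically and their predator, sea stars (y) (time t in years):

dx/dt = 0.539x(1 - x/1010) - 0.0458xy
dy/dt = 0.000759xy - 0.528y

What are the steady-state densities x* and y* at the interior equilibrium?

x* ≈ 696, y* ≈ 3.66

From dy/dt = 0 with y > 0: 0.000759x* = 0.528, so x* = 696.
Substitute into dx/dt = 0: 0.539(1 - 696/1010) = 0.0458y*.
The bracket is 0.311, giving y* = 0.168/0.0458 = 3.66.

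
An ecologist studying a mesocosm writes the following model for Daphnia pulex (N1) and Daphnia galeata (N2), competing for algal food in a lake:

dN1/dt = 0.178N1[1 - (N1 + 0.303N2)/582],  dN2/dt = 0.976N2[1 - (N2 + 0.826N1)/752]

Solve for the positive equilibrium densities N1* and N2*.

Setting both brackets to zero gives the nullclines N1 + 0.303N2 = 582 and 0.826N1 + N2 = 752.
Substituting N2 = 752 - 0.826N1 into the first: N1(1 - 0.303·0.826) = 582 - 0.303·752.
So N1* = 354/0.75 = 472, and then N2* = 752 - 0.826·472 = 362.

N1* ≈ 472, N2* ≈ 362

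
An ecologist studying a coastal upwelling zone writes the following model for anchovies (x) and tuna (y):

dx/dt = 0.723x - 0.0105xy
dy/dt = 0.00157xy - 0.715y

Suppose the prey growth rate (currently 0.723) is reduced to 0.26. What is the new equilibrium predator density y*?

y* ≈ 24.8

At the interior fixed point, setting dx/dt = 0 with x > 0 fixes y* = (prey growth rate)/(xy coefficient) — independent of the other coefficients.
With the change, y* = 0.26/0.0105 = 24.8; it falls from 68.9.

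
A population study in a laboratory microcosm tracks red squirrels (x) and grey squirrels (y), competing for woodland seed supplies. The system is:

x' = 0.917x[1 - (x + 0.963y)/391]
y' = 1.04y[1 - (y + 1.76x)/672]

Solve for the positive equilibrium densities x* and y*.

x* ≈ 369, y* ≈ 23.3

Setting both brackets to zero gives the nullclines x + 0.963y = 391 and 1.76x + y = 672.
Substituting y = 672 - 1.76x into the first: x(1 - 0.963·1.76) = 391 - 0.963·672.
So x* = -256/-0.695 = 369, and then y* = 672 - 1.76·369 = 23.3.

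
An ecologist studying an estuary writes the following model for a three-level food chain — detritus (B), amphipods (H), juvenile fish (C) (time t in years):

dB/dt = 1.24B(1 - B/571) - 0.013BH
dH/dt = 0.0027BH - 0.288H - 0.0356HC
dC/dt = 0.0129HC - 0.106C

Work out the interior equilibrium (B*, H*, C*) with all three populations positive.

From dC/dt = 0: 0.0129H* = 0.106, so H* = 8.22.
From dB/dt = 0: 1.24(1 - B*/571) = 0.013·8.22, giving B* = 571·(1 - 0.0861) = 522.
From dH/dt = 0: 0.0027·522 - 0.288 = 0.0356C*, so C* = 1.12/0.0356 = 31.5.

B* ≈ 522, H* ≈ 8.22, C* ≈ 31.5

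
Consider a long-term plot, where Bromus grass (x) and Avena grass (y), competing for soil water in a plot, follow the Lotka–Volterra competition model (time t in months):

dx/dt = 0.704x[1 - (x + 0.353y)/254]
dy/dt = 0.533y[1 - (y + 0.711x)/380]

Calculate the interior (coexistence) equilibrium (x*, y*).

Setting both brackets to zero gives the nullclines x + 0.353y = 254 and 0.711x + y = 380.
Substituting y = 380 - 0.711x into the first: x(1 - 0.353·0.711) = 254 - 0.353·380.
So x* = 120/0.749 = 160, and then y* = 380 - 0.711·160 = 266.

x* ≈ 160, y* ≈ 266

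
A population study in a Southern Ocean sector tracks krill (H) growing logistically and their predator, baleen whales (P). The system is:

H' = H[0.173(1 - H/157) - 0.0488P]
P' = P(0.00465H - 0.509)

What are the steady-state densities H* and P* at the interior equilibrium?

H* ≈ 109, P* ≈ 1.07

From dP/dt = 0 with P > 0: 0.00465H* = 0.509, so H* = 109.
Substitute into dH/dt = 0: 0.173(1 - 109/157) = 0.0488P*.
The bracket is 0.303, giving P* = 0.0524/0.0488 = 1.07.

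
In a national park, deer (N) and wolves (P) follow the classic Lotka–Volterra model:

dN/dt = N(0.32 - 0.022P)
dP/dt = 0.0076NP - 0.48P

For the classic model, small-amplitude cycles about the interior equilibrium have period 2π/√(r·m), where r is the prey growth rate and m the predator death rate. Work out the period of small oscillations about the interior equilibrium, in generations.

Here r = 0.32 and m = 0.48, so r·m = 0.154.
ω = √0.154 = 0.392 per generation, hence T = 2π/ω ≈ 16 generations.

T ≈ 16 generations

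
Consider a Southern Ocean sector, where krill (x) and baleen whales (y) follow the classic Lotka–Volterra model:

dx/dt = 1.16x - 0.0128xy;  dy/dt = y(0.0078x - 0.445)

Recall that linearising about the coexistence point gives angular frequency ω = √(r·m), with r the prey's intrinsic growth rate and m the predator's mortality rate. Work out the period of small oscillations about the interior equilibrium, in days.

Here r = 1.16 and m = 0.445, so r·m = 0.516.
ω = √0.516 = 0.718 per day, hence T = 2π/ω ≈ 8.75 days.

T ≈ 8.75 days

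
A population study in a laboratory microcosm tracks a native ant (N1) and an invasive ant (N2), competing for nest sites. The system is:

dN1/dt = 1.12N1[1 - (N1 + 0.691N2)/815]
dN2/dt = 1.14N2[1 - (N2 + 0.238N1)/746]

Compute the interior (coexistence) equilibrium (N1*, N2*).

Setting both brackets to zero gives the nullclines N1 + 0.691N2 = 815 and 0.238N1 + N2 = 746.
Substituting N2 = 746 - 0.238N1 into the first: N1(1 - 0.691·0.238) = 815 - 0.691·746.
So N1* = 300/0.836 = 358, and then N2* = 746 - 0.238·358 = 661.

N1* ≈ 358, N2* ≈ 661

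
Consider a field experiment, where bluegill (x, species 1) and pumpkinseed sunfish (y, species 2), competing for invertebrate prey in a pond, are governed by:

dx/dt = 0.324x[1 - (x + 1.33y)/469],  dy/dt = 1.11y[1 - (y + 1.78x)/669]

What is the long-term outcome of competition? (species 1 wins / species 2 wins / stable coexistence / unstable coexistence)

Compare the nullcline intercepts: K1/α12 = 469/1.33 = 353 < K2 = 669; K2/α21 = 669/1.78 = 376 < K1 = 469.
Since both are reversed, neither can invade when rare; the interior point is a saddle.

unstable coexistence (outcome depends on initial conditions)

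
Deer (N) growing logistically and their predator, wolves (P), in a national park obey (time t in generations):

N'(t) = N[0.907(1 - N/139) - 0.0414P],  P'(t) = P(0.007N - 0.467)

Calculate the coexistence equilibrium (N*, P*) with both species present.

N* ≈ 66.7, P* ≈ 11.4

From dP/dt = 0 with P > 0: 0.007N* = 0.467, so N* = 66.7.
Substitute into dN/dt = 0: 0.907(1 - 66.7/139) = 0.0414P*.
The bracket is 0.52, giving P* = 0.472/0.0414 = 11.4.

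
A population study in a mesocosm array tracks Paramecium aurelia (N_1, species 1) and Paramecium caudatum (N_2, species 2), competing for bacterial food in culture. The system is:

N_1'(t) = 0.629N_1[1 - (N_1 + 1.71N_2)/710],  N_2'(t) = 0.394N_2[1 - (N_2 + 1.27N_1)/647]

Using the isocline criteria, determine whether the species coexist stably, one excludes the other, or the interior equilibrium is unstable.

Compare the nullcline intercepts: K1/α12 = 710/1.71 = 415 < K2 = 647; K2/α21 = 647/1.27 = 509 < K1 = 710.
Since both are reversed, neither can invade when rare; the interior point is a saddle.

unstable coexistence (outcome depends on initial conditions)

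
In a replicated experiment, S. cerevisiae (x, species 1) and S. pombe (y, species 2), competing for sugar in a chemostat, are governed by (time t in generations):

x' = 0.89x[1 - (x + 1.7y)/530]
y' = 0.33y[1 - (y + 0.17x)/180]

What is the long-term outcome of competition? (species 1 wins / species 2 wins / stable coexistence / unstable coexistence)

Compare the nullcline intercepts: K1/α12 = 530/1.7 = 312 > K2 = 180; K2/α21 = 180/0.17 = 1060 > K1 = 530.
Since both inequalities hold, each species can invade when rare, so the interior equilibrium is stable.

stable coexistence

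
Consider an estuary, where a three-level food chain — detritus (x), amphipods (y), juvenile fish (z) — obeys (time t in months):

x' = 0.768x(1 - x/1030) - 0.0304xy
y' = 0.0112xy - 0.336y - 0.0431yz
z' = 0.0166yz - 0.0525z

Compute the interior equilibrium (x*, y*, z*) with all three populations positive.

From dz/dt = 0: 0.0166y* = 0.0525, so y* = 3.16.
From dx/dt = 0: 0.768(1 - x*/1030) = 0.0304·3.16, giving x* = 1030·(1 - 0.125) = 901.
From dy/dt = 0: 0.0112·901 - 0.336 = 0.0431z*, so z* = 9.76/0.0431 = 226.

x* ≈ 901, y* ≈ 3.16, z* ≈ 226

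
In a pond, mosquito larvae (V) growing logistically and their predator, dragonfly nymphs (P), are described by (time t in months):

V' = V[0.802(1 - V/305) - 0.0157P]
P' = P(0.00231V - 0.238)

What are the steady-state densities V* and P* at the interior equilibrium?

V* ≈ 103, P* ≈ 33.8

From dP/dt = 0 with P > 0: 0.00231V* = 0.238, so V* = 103.
Substitute into dV/dt = 0: 0.802(1 - 103/305) = 0.0157P*.
The bracket is 0.662, giving P* = 0.531/0.0157 = 33.8.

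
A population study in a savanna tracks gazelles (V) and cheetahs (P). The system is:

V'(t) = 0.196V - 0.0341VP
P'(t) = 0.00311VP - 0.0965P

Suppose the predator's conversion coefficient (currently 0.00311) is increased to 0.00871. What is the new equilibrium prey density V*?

At the interior fixed point, setting dP/dt = 0 with P > 0 fixes V* = (predator death rate)/(VP coefficient) — independent of the other coefficients.
With the change, V* = 0.0965/0.00871 = 11.1; it falls from 31.

V* ≈ 11.1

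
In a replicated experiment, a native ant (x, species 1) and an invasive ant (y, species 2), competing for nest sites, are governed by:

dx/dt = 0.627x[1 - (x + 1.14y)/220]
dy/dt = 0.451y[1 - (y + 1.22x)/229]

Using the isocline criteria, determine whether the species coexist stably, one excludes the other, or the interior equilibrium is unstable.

unstable coexistence (outcome depends on initial conditions)

Compare the nullcline intercepts: K1/α12 = 220/1.14 = 193 < K2 = 229; K2/α21 = 229/1.22 = 188 < K1 = 220.
Since both are reversed, neither can invade when rare; the interior point is a saddle.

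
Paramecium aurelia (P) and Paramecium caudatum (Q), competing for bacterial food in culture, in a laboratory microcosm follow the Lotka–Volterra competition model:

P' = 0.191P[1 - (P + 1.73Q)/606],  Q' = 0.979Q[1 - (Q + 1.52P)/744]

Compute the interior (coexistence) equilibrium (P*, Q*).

P* ≈ 418, Q* ≈ 109

Setting both brackets to zero gives the nullclines P + 1.73Q = 606 and 1.52P + Q = 744.
Substituting Q = 744 - 1.52P into the first: P(1 - 1.73·1.52) = 606 - 1.73·744.
So P* = -681/-1.63 = 418, and then Q* = 744 - 1.52·418 = 109.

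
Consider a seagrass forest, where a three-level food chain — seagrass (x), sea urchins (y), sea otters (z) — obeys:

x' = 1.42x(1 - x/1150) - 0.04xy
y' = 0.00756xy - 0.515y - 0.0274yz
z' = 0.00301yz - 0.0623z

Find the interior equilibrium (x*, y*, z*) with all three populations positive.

From dz/dt = 0: 0.00301y* = 0.0623, so y* = 20.7.
From dx/dt = 0: 1.42(1 - x*/1150) = 0.04·20.7, giving x* = 1150·(1 - 0.583) = 480.
From dy/dt = 0: 0.00756·480 - 0.515 = 0.0274z*, so z* = 3.11/0.0274 = 114.

x* ≈ 480, y* ≈ 20.7, z* ≈ 114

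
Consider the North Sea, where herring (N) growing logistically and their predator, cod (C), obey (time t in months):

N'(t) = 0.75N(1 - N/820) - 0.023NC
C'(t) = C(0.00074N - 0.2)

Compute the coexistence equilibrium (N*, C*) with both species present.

N* ≈ 270, C* ≈ 21.9

From dC/dt = 0 with C > 0: 0.00074N* = 0.2, so N* = 270.
Substitute into dN/dt = 0: 0.75(1 - 270/820) = 0.023C*.
The bracket is 0.67, giving C* = 0.503/0.023 = 21.9.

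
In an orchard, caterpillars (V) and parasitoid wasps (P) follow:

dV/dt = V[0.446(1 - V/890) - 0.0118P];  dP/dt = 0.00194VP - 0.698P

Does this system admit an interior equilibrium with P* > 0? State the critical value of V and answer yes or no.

Threshold V = 360; K > 360, so yes, the predator persists.

The predator equation gives dP/dt > 0 only when V > 0.698/0.00194 = 360.
Without the predator, V → K = 890. Since 890 > 360, the predator can invade and persist.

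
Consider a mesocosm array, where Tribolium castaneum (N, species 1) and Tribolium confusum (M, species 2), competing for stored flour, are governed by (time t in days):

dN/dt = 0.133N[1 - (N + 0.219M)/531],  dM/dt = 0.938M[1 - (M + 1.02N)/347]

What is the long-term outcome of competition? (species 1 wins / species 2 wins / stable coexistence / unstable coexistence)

Compare the nullcline intercepts: K1/α12 = 531/0.219 = 2420 > K2 = 347; K2/α21 = 347/1.02 = 340 < K1 = 531.
Since the inequalities point opposite ways, species 1 can invade but species 2 cannot.

species 1 excludes species 2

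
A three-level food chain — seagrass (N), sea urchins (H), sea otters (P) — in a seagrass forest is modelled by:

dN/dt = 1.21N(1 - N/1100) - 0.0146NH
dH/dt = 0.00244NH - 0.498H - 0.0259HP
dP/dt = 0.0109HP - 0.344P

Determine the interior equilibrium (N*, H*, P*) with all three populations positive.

N* ≈ 681, H* ≈ 31.6, P* ≈ 44.9

From dP/dt = 0: 0.0109H* = 0.344, so H* = 31.6.
From dN/dt = 0: 1.21(1 - N*/1100) = 0.0146·31.6, giving N* = 1100·(1 - 0.381) = 681.
From dH/dt = 0: 0.00244·681 - 0.498 = 0.0259P*, so P* = 1.16/0.0259 = 44.9.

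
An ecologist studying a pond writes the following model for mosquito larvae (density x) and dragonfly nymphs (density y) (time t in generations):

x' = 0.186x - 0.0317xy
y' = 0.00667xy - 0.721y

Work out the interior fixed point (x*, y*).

Set dy/dt = 0 with y > 0: 0.00667x - 0.721 = 0, so x* = 0.721/0.00667 = 108.
Set dx/dt = 0 with x > 0: 0.186 - 0.0317y = 0, so y* = 0.186/0.0317 = 5.87.

x* ≈ 108, y* ≈ 5.87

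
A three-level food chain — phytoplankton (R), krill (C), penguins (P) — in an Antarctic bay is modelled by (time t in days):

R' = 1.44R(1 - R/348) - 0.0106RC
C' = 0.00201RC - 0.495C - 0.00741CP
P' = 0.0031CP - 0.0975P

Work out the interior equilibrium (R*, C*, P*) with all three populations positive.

R* ≈ 267, C* ≈ 31.5, P* ≈ 5.74

From dP/dt = 0: 0.0031C* = 0.0975, so C* = 31.5.
From dR/dt = 0: 1.44(1 - R*/348) = 0.0106·31.5, giving R* = 348·(1 - 0.232) = 267.
From dC/dt = 0: 0.00201·267 - 0.495 = 0.00741P*, so P* = 0.0425/0.00741 = 5.74.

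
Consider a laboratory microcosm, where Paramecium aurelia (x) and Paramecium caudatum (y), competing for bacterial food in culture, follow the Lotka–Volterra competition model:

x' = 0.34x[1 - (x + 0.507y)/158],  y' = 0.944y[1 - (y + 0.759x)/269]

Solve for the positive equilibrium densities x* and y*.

x* ≈ 35.1, y* ≈ 242

Setting both brackets to zero gives the nullclines x + 0.507y = 158 and 0.759x + y = 269.
Substituting y = 269 - 0.759x into the first: x(1 - 0.507·0.759) = 158 - 0.507·269.
So x* = 21.6/0.615 = 35.1, and then y* = 269 - 0.759·35.1 = 242.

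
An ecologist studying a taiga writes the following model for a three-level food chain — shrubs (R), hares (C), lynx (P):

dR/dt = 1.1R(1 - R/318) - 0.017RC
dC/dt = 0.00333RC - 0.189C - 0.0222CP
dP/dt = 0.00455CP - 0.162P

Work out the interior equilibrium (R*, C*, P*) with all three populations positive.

R* ≈ 143, C* ≈ 35.6, P* ≈ 12.9

From dP/dt = 0: 0.00455C* = 0.162, so C* = 35.6.
From dR/dt = 0: 1.1(1 - R*/318) = 0.017·35.6, giving R* = 318·(1 - 0.55) = 143.
From dC/dt = 0: 0.00333·143 - 0.189 = 0.0222P*, so P* = 0.287/0.0222 = 12.9.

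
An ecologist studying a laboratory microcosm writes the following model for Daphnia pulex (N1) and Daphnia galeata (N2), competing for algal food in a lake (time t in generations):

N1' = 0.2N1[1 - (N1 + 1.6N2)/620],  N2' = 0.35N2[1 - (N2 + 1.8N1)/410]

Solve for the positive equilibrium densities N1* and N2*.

Setting both brackets to zero gives the nullclines N1 + 1.6N2 = 620 and 1.8N1 + N2 = 410.
Substituting N2 = 410 - 1.8N1 into the first: N1(1 - 1.6·1.8) = 620 - 1.6·410.
So N1* = -36/-1.88 = 19.1, and then N2* = 410 - 1.8·19.1 = 376.

N1* ≈ 19.1, N2* ≈ 376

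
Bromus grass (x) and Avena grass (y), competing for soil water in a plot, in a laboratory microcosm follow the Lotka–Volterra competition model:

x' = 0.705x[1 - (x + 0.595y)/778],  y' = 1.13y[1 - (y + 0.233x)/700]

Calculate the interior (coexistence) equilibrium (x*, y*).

Setting both brackets to zero gives the nullclines x + 0.595y = 778 and 0.233x + y = 700.
Substituting y = 700 - 0.233x into the first: x(1 - 0.595·0.233) = 778 - 0.595·700.
So x* = 362/0.861 = 420, and then y* = 700 - 0.233·420 = 602.

x* ≈ 420, y* ≈ 602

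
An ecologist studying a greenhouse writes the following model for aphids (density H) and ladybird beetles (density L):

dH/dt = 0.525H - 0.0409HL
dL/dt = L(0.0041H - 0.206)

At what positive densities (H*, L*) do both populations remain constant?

Set dL/dt = 0 with L > 0: 0.0041H - 0.206 = 0, so H* = 0.206/0.0041 = 50.2.
Set dH/dt = 0 with H > 0: 0.525 - 0.0409L = 0, so L* = 0.525/0.0409 = 12.8.

H* ≈ 50.2, L* ≈ 12.8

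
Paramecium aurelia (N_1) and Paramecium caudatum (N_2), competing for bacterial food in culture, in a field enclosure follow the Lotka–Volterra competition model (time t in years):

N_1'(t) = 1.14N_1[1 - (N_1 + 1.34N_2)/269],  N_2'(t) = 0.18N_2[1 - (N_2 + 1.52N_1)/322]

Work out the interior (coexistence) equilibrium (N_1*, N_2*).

Setting both brackets to zero gives the nullclines N_1 + 1.34N_2 = 269 and 1.52N_1 + N_2 = 322.
Substituting N_2 = 322 - 1.52N_1 into the first: N_1(1 - 1.34·1.52) = 269 - 1.34·322.
So N_1* = -162/-1.04 = 157, and then N_2* = 322 - 1.52·157 = 83.8.

N_1* ≈ 157, N_2* ≈ 83.8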